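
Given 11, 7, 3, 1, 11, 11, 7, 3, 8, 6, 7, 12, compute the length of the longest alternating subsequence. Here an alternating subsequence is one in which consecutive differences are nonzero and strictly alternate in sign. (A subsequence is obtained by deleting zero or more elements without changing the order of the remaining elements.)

Track the best alternating length ending on an up-step vs a down-step at each position: up/down = 1/1, 1/2, 1/2, 1/2, 3/1, 3/1, 3/4, 3/4, 5/4, 5/6, 7/6, 7/1.
The maximum over both is 7; one such subsequence is 11, 7, 11, 7, 8, 6, 7.

7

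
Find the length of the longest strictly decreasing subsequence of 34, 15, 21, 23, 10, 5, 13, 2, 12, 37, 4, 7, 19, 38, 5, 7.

One longest decreasing subsequence is 34, 15, 13, 12, 7, 5 (positions 1,2,7,9,12,15), of length 6; no longer one exists.

6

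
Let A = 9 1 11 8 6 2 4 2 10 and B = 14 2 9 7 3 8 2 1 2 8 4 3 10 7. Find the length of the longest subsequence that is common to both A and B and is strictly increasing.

4

For each value that appears in both, track the longest common increasing run ending there.
The best achievable length is 4; one witness is 1, 2, 4, 10 (A-positions 2,6,7,9, B-positions 8,9,11,13).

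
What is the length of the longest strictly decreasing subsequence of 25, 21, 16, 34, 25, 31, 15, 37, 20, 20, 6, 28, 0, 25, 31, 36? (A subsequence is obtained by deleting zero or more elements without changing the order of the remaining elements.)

6

Let dp[i] be the longest decreasing subsequence ending at position i. Then dp = [1, 2, 3, 1, 2, 2, 4, 1, 3, 3, 5, 3, 6, 4, 2, 2].
The maximum is 6; one witness is 25, 21, 16, 15, 6, 0 at positions 1,2,3,7,11,13.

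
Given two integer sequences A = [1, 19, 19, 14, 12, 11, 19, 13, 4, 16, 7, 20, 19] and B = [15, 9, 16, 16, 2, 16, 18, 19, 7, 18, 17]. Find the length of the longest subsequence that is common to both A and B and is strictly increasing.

For each value that appears in both, track the longest common increasing run ending there.
The best achievable length is 2; one witness is 16, 19 (A-positions 10,13, B-positions 3,8).

2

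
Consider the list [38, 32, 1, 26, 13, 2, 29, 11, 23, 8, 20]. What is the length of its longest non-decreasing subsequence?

4

Let dp[i] be the longest non-decreasing subsequence ending at position i. Then dp = [1, 1, 1, 2, 2, 2, 3, 3, 4, 3, 4].
The maximum is 4; one witness is 1, 2, 11, 23 at positions 3,6,8,9.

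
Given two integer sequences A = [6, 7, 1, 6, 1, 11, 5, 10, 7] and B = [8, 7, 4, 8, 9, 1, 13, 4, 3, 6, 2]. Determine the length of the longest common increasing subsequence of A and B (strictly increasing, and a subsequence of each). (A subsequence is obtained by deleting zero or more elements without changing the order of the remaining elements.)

2

For each value that appears in both, track the longest common increasing run ending there.
The best achievable length is 2; one witness is 1, 6 (A-positions 3,4, B-positions 6,10).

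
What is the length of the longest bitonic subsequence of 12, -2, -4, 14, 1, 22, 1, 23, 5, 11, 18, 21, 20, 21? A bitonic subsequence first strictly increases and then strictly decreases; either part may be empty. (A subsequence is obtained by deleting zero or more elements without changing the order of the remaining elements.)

One longest bitonic subsequence is -2, 1, 5, 11, 18, 21, 20 (positions 2,5,9,10,11,12,13): it rises to 21 then falls. Length 7 is optimal.

7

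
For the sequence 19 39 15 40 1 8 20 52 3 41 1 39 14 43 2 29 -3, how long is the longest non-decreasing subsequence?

5

Let dp[i] be the longest non-decreasing subsequence ending at position i. Then dp = [1, 2, 1, 3, 1, 2, 3, 4, 2, 4, 2, 4, 3, 5, 3, 4, 1].
The maximum is 5; one witness is 19, 39, 40, 41, 43 at positions 1,2,4,10,14.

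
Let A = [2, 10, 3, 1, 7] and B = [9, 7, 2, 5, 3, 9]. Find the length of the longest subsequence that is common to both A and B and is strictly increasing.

A longest common strictly increasing subsequence is 2, 3 (length 2); it appears in order in both A and B, and no longer such subsequence exists.

2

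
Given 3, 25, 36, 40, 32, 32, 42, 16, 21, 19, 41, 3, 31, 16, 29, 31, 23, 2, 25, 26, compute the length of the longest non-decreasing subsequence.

6

Scanning left to right, the best length ending at each element is: 3→1, 25→2, 36→3, 40→4, 32→3, 32→4, 42→5, 16→2, 21→3, 19→3, 41→5, 3→2, 31→4, 16→3, 29→4, 31→5, 23→4, 2→1, 25→5, 26→6.
So the longest non-decreasing subsequence has length 6, e.g. 3, 16, 21, 23, 25, 26.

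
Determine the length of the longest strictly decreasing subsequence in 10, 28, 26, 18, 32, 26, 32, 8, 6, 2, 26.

Scanning left to right, the best length ending at each element is: 10→1, 28→1, 26→2, 18→3, 32→1, 26→2, 32→1, 8→4, 6→5, 2→6, 26→2.
So the longest decreasing subsequence has length 6, e.g. 28, 26, 18, 8, 6, 2.

6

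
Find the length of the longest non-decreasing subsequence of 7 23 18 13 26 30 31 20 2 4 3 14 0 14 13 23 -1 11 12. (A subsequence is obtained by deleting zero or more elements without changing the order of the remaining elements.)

5

One longest non-decreasing subsequence is 7, 23, 26, 30, 31 (positions 1,2,5,6,7), of length 5; no longer one exists.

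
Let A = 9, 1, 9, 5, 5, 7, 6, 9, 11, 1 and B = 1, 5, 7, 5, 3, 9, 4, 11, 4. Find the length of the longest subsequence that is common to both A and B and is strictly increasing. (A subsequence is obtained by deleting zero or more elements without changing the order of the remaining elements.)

For each value that appears in both, track the longest common increasing run ending there.
The best achievable length is 5; one witness is 1, 5, 7, 9, 11 (A-positions 2,4,6,8,9, B-positions 1,2,3,6,8).

5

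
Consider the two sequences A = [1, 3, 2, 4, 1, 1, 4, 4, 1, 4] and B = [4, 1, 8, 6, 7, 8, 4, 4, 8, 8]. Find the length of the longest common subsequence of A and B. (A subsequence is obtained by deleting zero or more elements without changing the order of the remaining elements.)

A longest common subsequence is 4, 1, 4, 4 (length 4); the LCS DP confirms no longer common subsequence exists.

4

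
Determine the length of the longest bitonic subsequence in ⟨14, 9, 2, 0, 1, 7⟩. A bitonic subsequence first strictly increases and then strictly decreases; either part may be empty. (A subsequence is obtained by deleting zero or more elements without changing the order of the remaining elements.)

Let inc[i] be the LIS ending at i and dec[i] the longest strictly decreasing subsequence starting at i. inc = [1, 1, 1, 1, 2, 3], dec = [4, 3, 2, 1, 1, 1].
max_i inc[i]+dec[i]−1 = 4, with one witness 14, 9, 2, 1.

4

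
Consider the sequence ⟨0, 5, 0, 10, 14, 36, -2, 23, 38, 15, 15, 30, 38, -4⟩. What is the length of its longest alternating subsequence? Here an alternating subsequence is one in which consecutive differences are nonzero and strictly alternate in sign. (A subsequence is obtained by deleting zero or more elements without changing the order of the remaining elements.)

9

Track the best alternating length ending on an up-step vs a down-step at each position: up/down = 1/1, 2/1, 1/3, 4/1, 4/1, 4/1, 1/5, 6/5, 6/1, 6/7, 6/7, 8/7, 8/1, 1/9.
The maximum over both is 9; one such subsequence is 0, 5, 0, 10, -2, 23, 15, 30, -4.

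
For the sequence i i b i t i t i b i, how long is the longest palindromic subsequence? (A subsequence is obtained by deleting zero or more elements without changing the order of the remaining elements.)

9

One longest palindromic subsequence is ibititibi (positions 1,3,4,5,6,7,8,9,10); it reads the same forward and backward, and the interval DP gives dp[1][10] = 9.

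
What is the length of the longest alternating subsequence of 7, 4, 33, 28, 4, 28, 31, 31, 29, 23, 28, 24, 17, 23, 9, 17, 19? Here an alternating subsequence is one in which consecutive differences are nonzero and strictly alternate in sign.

Track the best alternating length ending on an up-step vs a down-step at each position: up/down = 1/1, 1/2, 3/1, 3/4, 1/4, 5/4, 5/4, 5/4, 5/6, 5/6, 7/6, 7/8, 5/8, 9/8, 5/10, 11/10, 11/10.
The maximum over both is 11; one such subsequence is 7, 4, 33, 4, 28, 23, 28, 17, 23, 9, 17.

11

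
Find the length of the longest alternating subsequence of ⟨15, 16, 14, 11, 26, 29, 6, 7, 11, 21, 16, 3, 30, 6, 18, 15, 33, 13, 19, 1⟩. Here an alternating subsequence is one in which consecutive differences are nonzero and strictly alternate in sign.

15

A longest alternating subsequence is 15, 16, 14, 26, 6, 21, 16, 30, 6, 18, 15, 33, 13, 19, 1 (positions 1,2,3,5,7,10,11,13,14,15,16,17,18,19,20); its 14 consecutive differences strictly alternate in sign, and length 15 is optimal.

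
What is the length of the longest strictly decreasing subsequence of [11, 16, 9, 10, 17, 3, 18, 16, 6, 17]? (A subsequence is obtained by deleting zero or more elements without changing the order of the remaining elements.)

One longest decreasing subsequence is 11, 9, 3 (positions 1,3,6), of length 3; no longer one exists.

3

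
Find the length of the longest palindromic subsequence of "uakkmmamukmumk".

One longest palindromic subsequence is kmumumk (positions 3,5,9,11,12,13,14); it reads the same forward and backward, and the interval DP gives dp[1][14] = 7.

7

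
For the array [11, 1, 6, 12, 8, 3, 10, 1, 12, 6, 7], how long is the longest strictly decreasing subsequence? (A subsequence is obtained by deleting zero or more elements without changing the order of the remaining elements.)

4

Scanning left to right, the best length ending at each element is: 11→1, 1→2, 6→2, 12→1, 8→2, 3→3, 10→2, 1→4, 12→1, 6→3, 7→3.
So the longest decreasing subsequence has length 4, e.g. 11, 6, 3, 1.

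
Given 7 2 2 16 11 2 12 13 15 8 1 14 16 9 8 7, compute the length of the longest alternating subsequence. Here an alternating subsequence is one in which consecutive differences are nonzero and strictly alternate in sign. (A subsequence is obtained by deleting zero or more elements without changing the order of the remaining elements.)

8

Track the best alternating length ending on an up-step vs a down-step at each position: up/down = 1/1, 1/2, 1/2, 3/1, 3/4, 1/4, 5/4, 5/4, 5/4, 5/6, 1/6, 7/6, 7/1, 7/8, 7/8, 7/8.
The maximum over both is 8; one such subsequence is 7, 2, 16, 11, 12, 8, 14, 9.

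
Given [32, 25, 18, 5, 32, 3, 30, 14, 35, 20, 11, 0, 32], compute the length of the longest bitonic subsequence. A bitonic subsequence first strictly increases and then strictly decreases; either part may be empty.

Let inc[i] be the LIS ending at i and dec[i] the longest strictly decreasing subsequence starting at i. inc = [1, 1, 1, 1, 2, 1, 2, 2, 3, 3, 2, 1, 4], dec = [6, 5, 4, 3, 5, 2, 4, 3, 4, 3, 2, 1, 1].
max_i inc[i]+dec[i]−1 = 6, with one witness 32, 25, 18, 14, 11, 0.

6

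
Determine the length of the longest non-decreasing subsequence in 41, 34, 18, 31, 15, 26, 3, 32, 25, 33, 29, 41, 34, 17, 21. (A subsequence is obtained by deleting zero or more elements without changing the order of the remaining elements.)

Scanning left to right, the best length ending at each element is: 41→1, 34→1, 18→1, 31→2, 15→1, 26→2, 3→1, 32→3, 25→2, 33→4, 29→3, 41→5, 34→5, 17→2, 21→3.
So the longest non-decreasing subsequence has length 5, e.g. 18, 31, 32, 33, 41.

5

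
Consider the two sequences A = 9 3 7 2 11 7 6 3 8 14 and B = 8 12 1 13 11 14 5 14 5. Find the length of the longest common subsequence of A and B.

2

A longest common subsequence is 11, 14 (length 2); the LCS DP confirms no longer common subsequence exists.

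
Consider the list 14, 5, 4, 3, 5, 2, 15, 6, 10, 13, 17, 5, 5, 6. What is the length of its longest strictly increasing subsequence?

Let dp[i] be the longest increasing subsequence ending at position i. Then dp = [1, 1, 1, 1, 2, 1, 3, 3, 4, 5, 6, 2, 2, 3].
The maximum is 6; one witness is 4, 5, 6, 10, 13, 17 at positions 3,5,8,9,10,11.

6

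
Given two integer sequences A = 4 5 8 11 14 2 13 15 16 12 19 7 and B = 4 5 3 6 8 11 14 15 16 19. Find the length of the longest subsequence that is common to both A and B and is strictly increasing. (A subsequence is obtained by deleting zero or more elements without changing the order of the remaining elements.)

A longest common strictly increasing subsequence is 4, 5, 8, 11, 14, 15, 16, 19 (length 8); it appears in order in both A and B, and no longer such subsequence exists.

8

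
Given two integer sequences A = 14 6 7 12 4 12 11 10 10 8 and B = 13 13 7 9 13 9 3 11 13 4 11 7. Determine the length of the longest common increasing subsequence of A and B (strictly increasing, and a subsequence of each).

A longest common strictly increasing subsequence is 7, 11 (length 2); it appears in order in both A and B, and no longer such subsequence exists.

2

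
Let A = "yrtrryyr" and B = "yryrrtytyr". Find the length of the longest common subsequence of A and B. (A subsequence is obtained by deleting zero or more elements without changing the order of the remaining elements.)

Backtracking the LCS table gives one alignment: y (A1,B1) → r (A2,B2) → r (A4,B4) → r (A5,B5) → y (A6,B7) → y (A7,B9) → r (A8,B10).
So the longest common subsequence has length 7.

7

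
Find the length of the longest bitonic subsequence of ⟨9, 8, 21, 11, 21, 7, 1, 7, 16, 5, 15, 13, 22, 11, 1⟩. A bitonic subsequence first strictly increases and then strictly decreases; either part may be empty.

One longest bitonic subsequence is 9, 11, 21, 16, 15, 13, 11, 1 (positions 1,4,5,9,11,12,14,15): it rises to 21 then falls. Length 8 is optimal.

8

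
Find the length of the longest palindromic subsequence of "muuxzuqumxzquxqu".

One longest palindromic subsequence is uxuqzquxu (positions 2,4,6,7,11,12,13,14,16); it reads the same forward and backward, and the interval DP gives dp[1][16] = 9.

9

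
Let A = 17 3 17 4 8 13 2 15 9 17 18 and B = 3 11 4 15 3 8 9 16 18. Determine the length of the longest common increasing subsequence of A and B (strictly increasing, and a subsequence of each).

For each value that appears in both, track the longest common increasing run ending there.
The best achievable length is 5; one witness is 3, 4, 8, 9, 18 (A-positions 2,4,5,9,11, B-positions 1,3,6,7,9).

5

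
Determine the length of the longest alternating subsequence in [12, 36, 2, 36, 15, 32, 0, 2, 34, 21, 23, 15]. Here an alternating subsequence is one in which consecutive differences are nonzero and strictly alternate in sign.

A longest alternating subsequence is 12, 36, 2, 36, 15, 32, 0, 34, 21, 23, 15 (positions 1,2,3,4,5,6,7,9,10,11,12); its 10 consecutive differences strictly alternate in sign, and length 11 is optimal.

11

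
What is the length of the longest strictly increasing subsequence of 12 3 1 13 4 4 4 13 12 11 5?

Scanning left to right, the best length ending at each element is: 12→1, 3→1, 1→1, 13→2, 4→2, 4→2, 4→2, 13→3, 12→3, 11→3, 5→3.
So the longest increasing subsequence has length 3, e.g. 3, 4, 13.

3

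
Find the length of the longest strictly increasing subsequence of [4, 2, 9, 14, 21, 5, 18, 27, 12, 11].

5

Let dp[i] be the longest increasing subsequence ending at position i. Then dp = [1, 1, 2, 3, 4, 2, 4, 5, 3, 3].
The maximum is 5; one witness is 4, 9, 14, 21, 27 at positions 1,3,4,5,8.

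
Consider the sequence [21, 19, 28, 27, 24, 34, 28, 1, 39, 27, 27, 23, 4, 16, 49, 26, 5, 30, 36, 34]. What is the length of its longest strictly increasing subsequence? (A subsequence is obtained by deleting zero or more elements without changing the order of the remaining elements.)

Scanning left to right, the best length ending at each element is: 21→1, 19→1, 28→2, 27→2, 24→2, 34→3, 28→3, 1→1, 39→4, 27→3, 27→3, 23→2, 4→2, 16→3, 49→5, 26→4, 5→3, 30→5, 36→6, 34→6.
So the longest increasing subsequence has length 6, e.g. 1, 4, 16, 26, 30, 36.

6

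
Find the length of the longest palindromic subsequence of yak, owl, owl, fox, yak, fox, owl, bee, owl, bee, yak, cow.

One longest palindromic subsequence is yak owl owl fox yak fox owl owl yak (positions 1,2,3,4,5,6,7,9,11); it reads the same forward and backward, and the interval DP gives dp[1][12] = 9.

9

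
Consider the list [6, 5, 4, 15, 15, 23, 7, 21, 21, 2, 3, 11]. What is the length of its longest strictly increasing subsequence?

One longest increasing subsequence is 6, 15, 23 (positions 1,4,6), of length 3; no longer one exists.

3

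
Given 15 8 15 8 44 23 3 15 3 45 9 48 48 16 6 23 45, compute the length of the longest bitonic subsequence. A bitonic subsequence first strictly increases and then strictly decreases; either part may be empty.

One longest bitonic subsequence is 8, 15, 44, 23, 15, 9, 6 (positions 2,3,5,6,8,11,15): it rises to 44 then falls. Length 7 is optimal.

7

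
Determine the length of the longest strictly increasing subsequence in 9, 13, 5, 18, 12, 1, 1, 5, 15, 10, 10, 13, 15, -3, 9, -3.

Let dp[i] be the longest increasing subsequence ending at position i. Then dp = [1, 2, 1, 3, 2, 1, 1, 2, 3, 3, 3, 4, 5, 1, 3, 1].
The maximum is 5; one witness is 1, 5, 10, 13, 15 at positions 6,8,10,12,13.

5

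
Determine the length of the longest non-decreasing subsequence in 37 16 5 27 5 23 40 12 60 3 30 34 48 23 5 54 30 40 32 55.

Scanning left to right, the best length ending at each element is: 37→1, 16→1, 5→1, 27→2, 5→2, 23→3, 40→4, 12→3, 60→5, 3→1, 30→4, 34→5, 48→6, 23→4, 5→3, 54→7, 30→5, 40→6, 32→6, 55→8.
So the longest non-decreasing subsequence has length 8, e.g. 5, 5, 23, 30, 34, 48, 54, 55.

8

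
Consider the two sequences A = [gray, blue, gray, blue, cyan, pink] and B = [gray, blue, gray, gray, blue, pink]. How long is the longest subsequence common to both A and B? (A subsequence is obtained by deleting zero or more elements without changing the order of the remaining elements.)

A longest common subsequence is gray, blue, gray, blue, pink (length 5); the LCS DP confirms no longer common subsequence exists.

5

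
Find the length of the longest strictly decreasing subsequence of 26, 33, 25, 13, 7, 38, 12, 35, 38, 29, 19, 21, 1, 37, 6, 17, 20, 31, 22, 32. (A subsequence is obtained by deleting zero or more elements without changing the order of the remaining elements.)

Let dp[i] be the longest decreasing subsequence ending at position i. Then dp = [1, 1, 2, 3, 4, 1, 4, 2, 1, 3, 4, 4, 5, 2, 5, 5, 5, 3, 4, 3].
The maximum is 5; one witness is 26, 25, 13, 7, 1 at positions 1,3,4,5,13.

5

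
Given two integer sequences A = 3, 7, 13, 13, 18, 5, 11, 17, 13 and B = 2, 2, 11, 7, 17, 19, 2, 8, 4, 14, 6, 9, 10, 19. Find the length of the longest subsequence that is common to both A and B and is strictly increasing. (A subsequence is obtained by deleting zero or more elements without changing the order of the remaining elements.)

2

For each value that appears in both, track the longest common increasing run ending there.
The best achievable length is 2; one witness is 11, 17 (A-positions 7,8, B-positions 3,5).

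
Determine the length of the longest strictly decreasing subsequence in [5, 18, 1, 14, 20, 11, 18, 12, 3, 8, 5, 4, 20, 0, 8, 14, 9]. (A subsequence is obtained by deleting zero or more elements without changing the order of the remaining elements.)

7

Let dp[i] be the longest decreasing subsequence ending at position i. Then dp = [1, 1, 2, 2, 1, 3, 2, 3, 4, 4, 5, 6, 1, 7, 4, 3, 4].
The maximum is 7; one witness is 18, 14, 11, 8, 5, 4, 0 at positions 2,4,6,10,11,12,14.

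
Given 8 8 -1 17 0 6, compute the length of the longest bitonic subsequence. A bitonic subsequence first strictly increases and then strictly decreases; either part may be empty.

One longest bitonic subsequence is 8, 17, 6 (positions 1,4,6): it rises to 17 then falls. Length 3 is optimal.

3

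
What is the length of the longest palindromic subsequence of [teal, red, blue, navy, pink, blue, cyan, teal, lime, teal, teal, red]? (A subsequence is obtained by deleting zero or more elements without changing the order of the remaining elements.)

5

One longest palindromic subsequence is red teal teal teal red (positions 2,8,10,11,12); it reads the same forward and backward, and the interval DP gives dp[1][12] = 5.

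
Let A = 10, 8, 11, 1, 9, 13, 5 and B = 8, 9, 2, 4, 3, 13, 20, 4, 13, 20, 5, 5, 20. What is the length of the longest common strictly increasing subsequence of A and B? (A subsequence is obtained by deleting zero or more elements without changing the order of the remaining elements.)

For each value that appears in both, track the longest common increasing run ending there.
The best achievable length is 3; one witness is 8, 9, 13 (A-positions 2,5,6, B-positions 1,2,6).

3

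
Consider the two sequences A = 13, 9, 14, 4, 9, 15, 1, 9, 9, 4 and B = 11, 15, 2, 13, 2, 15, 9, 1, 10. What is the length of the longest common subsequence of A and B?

3

A longest common subsequence is 13, 9, 1 (length 3); the LCS DP confirms no longer common subsequence exists.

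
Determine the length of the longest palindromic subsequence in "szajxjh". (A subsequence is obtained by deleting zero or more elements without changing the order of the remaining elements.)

One longest palindromic subsequence is jxj (positions 4,5,6); it reads the same forward and backward, and the interval DP gives dp[1][7] = 3.

3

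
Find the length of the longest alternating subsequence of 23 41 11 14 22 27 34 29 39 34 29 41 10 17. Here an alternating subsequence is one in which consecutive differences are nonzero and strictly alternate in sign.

A longest alternating subsequence is 23, 41, 11, 34, 29, 39, 34, 41, 10, 17 (positions 1,2,3,7,8,9,10,12,13,14); its 9 consecutive differences strictly alternate in sign, and length 10 is optimal.

10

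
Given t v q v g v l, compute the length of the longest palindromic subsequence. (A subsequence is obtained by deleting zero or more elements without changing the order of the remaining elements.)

Using dp[i][j] = 2 + dp[i+1][j−1] if the ends match, else max(dp[i+1][j], dp[i][j−1]):
dp[1][7] = 3. A witness is vgv at positions 4,5,6.

3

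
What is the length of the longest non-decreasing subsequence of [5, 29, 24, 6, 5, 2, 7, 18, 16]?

4

One longest non-decreasing subsequence is 5, 6, 7, 18 (positions 1,4,7,8), of length 4; no longer one exists.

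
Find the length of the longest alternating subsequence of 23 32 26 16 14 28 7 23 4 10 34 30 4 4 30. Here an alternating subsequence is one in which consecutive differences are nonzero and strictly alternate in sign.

Track the best alternating length ending on an up-step vs a down-step at each position: up/down = 1/1, 2/1, 2/3, 1/3, 1/3, 4/3, 1/5, 6/5, 1/7, 8/7, 8/1, 8/9, 1/9, 1/9, 10/9.
The maximum over both is 10; one such subsequence is 23, 32, 26, 28, 7, 23, 4, 10, 4, 30.

10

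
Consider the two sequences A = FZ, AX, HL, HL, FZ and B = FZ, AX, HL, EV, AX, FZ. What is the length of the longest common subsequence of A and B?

A longest common subsequence is FZ, AX, HL, FZ (length 4); the LCS DP confirms no longer common subsequence exists.

4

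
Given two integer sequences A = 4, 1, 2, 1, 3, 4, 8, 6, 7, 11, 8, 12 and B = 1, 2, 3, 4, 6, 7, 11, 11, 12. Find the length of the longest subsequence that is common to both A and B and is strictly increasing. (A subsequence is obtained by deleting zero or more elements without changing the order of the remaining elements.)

For each value that appears in both, track the longest common increasing run ending there.
The best achievable length is 8; one witness is 1, 2, 3, 4, 6, 7, 11, 12 (A-positions 2,3,5,6,8,9,10,12, B-positions 1,2,3,4,5,6,7,9).

8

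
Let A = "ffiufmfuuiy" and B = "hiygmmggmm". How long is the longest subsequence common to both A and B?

Backtracking the LCS table gives one alignment: i (A3,B2) → m (A6,B10).
So the longest common subsequence has length 2.

2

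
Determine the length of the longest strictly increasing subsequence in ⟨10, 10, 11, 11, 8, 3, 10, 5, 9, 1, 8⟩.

One longest increasing subsequence is 3, 5, 9 (positions 6,8,9), of length 3; no longer one exists.

3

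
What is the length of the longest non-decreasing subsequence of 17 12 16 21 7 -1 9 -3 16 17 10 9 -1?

One longest non-decreasing subsequence is 12, 16, 16, 17 (positions 2,3,9,10), of length 4; no longer one exists.

4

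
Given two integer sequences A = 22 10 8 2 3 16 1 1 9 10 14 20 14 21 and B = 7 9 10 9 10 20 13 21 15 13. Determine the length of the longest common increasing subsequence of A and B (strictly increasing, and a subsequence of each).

A longest common strictly increasing subsequence is 9, 10, 20, 21 (length 4); it appears in order in both A and B, and no longer such subsequence exists.

4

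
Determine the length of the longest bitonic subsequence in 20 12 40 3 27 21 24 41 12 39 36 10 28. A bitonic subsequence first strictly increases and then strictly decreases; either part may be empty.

One longest bitonic subsequence is 20, 21, 24, 41, 39, 36, 28 (positions 1,6,7,8,10,11,13): it rises to 41 then falls. Length 7 is optimal.

7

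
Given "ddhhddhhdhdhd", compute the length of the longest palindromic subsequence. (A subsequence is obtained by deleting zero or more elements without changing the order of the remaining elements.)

One longest palindromic subsequence is dhddhhddhd (positions 1,3,5,6,7,8,9,11,12,13); it reads the same forward and backward, and the interval DP gives dp[1][13] = 10.

10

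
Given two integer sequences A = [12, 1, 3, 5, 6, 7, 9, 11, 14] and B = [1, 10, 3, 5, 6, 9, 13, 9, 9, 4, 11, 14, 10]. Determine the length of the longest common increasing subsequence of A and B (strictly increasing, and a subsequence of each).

For each value that appears in both, track the longest common increasing run ending there.
The best achievable length is 7; one witness is 1, 3, 5, 6, 9, 11, 14 (A-positions 2,3,4,5,7,8,9, B-positions 1,3,4,5,6,11,12).

7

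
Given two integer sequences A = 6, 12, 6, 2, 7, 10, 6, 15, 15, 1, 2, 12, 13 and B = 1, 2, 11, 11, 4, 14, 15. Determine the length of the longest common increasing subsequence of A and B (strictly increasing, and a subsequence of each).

For each value that appears in both, track the longest common increasing run ending there.
The best achievable length is 2; one witness is 1, 2 (A-positions 10,11, B-positions 1,2).

2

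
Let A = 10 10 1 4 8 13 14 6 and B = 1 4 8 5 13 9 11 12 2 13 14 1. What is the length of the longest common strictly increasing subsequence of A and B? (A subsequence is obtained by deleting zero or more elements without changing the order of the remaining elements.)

5

For each value that appears in both, track the longest common increasing run ending there.
The best achievable length is 5; one witness is 1, 4, 8, 13, 14 (A-positions 3,4,5,6,7, B-positions 1,2,3,5,11).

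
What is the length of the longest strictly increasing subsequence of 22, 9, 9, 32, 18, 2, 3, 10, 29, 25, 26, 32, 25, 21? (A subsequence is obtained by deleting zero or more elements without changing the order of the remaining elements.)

6

One longest increasing subsequence is 2, 3, 10, 25, 26, 32 (positions 6,7,8,10,11,12), of length 6; no longer one exists.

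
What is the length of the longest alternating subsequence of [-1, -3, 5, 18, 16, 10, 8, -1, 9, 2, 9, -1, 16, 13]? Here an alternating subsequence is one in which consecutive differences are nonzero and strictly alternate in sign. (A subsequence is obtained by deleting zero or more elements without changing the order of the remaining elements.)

10

Track the best alternating length ending on an up-step vs a down-step at each position: up/down = 1/1, 1/2, 3/1, 3/1, 3/4, 3/4, 3/4, 3/4, 5/4, 5/6, 7/4, 3/8, 9/4, 9/10.
The maximum over both is 10; one such subsequence is -1, -3, 18, 8, 9, 2, 9, -1, 16, 13.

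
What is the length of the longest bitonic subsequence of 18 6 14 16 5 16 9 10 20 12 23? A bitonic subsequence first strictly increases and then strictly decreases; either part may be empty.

5

Let inc[i] be the LIS ending at i and dec[i] the longest strictly decreasing subsequence starting at i. inc = [1, 1, 2, 3, 1, 3, 2, 3, 4, 4, 5], dec = [3, 2, 2, 2, 1, 2, 1, 1, 2, 1, 1].
max_i inc[i]+dec[i]−1 = 5, with one witness 6, 14, 16, 20, 12.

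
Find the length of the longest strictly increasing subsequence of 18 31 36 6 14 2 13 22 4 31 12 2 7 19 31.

Let dp[i] be the longest increasing subsequence ending at position i. Then dp = [1, 2, 3, 1, 2, 1, 2, 3, 2, 4, 3, 1, 3, 4, 5].
The maximum is 5; one witness is 2, 4, 12, 19, 31 at positions 6,9,11,14,15.

5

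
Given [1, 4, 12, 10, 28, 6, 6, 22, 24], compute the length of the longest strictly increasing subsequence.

Let dp[i] be the longest increasing subsequence ending at position i. Then dp = [1, 2, 3, 3, 4, 3, 3, 4, 5].
The maximum is 5; one witness is 1, 4, 12, 22, 24 at positions 1,2,3,8,9.

5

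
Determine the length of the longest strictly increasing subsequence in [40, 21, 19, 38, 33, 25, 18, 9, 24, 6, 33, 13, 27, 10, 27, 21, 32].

4

One longest increasing subsequence is 21, 25, 27, 32 (positions 2,6,13,17), of length 4; no longer one exists.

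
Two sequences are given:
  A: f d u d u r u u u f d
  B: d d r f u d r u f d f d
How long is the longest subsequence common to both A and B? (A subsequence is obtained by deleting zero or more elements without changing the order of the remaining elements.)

7

A longest common subsequence is fudrufd (length 7); the LCS DP confirms no longer common subsequence exists.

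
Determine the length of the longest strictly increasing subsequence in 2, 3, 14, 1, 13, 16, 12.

Scanning left to right, the best length ending at each element is: 2→1, 3→2, 14→3, 1→1, 13→3, 16→4, 12→3.
So the longest increasing subsequence has length 4, e.g. 2, 3, 14, 16.

4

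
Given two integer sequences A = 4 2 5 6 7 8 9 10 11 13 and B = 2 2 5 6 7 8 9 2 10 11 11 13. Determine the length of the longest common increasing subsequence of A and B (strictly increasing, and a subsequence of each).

A longest common strictly increasing subsequence is 2, 5, 6, 7, 8, 9, 10, 11, 13 (length 9); it appears in order in both A and B, and no longer such subsequence exists.

9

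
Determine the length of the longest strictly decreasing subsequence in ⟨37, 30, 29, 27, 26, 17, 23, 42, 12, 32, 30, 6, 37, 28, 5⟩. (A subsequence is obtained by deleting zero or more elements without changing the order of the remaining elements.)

9

Scanning left to right, the best length ending at each element is: 37→1, 30→2, 29→3, 27→4, 26→5, 17→6, 23→6, 42→1, 12→7, 32→2, 30→3, 6→8, 37→2, 28→4, 5→9.
So the longest decreasing subsequence has length 9, e.g. 37, 30, 29, 27, 26, 17, 12, 6, 5.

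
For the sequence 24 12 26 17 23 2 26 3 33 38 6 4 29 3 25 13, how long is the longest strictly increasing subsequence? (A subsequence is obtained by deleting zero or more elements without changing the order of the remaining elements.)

6

One longest increasing subsequence is 12, 17, 23, 26, 33, 38 (positions 2,4,5,7,9,10), of length 6; no longer one exists.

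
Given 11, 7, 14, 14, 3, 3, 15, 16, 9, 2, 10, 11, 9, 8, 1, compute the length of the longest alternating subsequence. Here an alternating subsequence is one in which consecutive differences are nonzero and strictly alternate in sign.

8

Track the best alternating length ending on an up-step vs a down-step at each position: up/down = 1/1, 1/2, 3/1, 3/1, 1/4, 1/4, 5/1, 5/1, 5/6, 1/6, 7/6, 7/6, 7/8, 7/8, 1/8.
The maximum over both is 8; one such subsequence is 11, 7, 14, 3, 15, 9, 10, 9.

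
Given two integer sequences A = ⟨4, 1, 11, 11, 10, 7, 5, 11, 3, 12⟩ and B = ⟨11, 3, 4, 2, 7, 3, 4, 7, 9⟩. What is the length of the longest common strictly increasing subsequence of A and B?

A longest common strictly increasing subsequence is 4, 7 (length 2); it appears in order in both A and B, and no longer such subsequence exists.

2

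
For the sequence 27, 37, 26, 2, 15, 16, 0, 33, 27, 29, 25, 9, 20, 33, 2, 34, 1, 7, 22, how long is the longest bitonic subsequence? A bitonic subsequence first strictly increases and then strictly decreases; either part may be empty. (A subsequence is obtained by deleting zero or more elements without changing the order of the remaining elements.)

9

Let inc[i] be the LIS ending at i and dec[i] the longest strictly decreasing subsequence starting at i. inc = [1, 2, 1, 1, 2, 3, 1, 4, 4, 5, 4, 2, 4, 6, 2, 7, 2, 3, 5], dec = [6, 7, 5, 2, 4, 4, 1, 6, 5, 5, 4, 3, 3, 3, 2, 2, 1, 1, 1].
max_i inc[i]+dec[i]−1 = 9, with one witness 2, 15, 16, 33, 29, 25, 20, 2, 1.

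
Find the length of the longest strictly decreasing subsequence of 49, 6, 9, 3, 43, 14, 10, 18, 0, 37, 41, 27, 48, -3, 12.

6

Scanning left to right, the best length ending at each element is: 49→1, 6→2, 9→2, 3→3, 43→2, 14→3, 10→4, 18→3, 0→5, 37→3, 41→3, 27→4, 48→2, -3→6, 12→5.
So the longest decreasing subsequence has length 6, e.g. 49, 43, 14, 10, 0, -3.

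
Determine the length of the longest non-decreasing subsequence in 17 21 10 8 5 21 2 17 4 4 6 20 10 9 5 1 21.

6

Let dp[i] be the longest non-decreasing subsequence ending at position i. Then dp = [1, 2, 1, 1, 1, 3, 1, 2, 2, 3, 4, 5, 5, 5, 4, 1, 6].
The maximum is 6; one witness is 2, 4, 4, 6, 20, 21 at positions 7,9,10,11,12,17.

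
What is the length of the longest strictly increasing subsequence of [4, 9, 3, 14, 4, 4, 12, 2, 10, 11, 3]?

Scanning left to right, the best length ending at each element is: 4→1, 9→2, 3→1, 14→3, 4→2, 4→2, 12→3, 2→1, 10→3, 11→4, 3→2.
So the longest increasing subsequence has length 4, e.g. 4, 9, 10, 11.

4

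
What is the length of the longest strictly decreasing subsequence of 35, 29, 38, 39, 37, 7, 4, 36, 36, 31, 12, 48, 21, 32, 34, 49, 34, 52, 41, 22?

5

One longest decreasing subsequence is 38, 37, 36, 31, 12 (positions 3,5,8,10,11), of length 5; no longer one exists.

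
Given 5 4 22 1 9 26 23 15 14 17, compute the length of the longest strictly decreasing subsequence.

4

Let dp[i] be the longest decreasing subsequence ending at position i. Then dp = [1, 2, 1, 3, 2, 1, 2, 3, 4, 3].
The maximum is 4; one witness is 26, 23, 15, 14 at positions 6,7,8,9.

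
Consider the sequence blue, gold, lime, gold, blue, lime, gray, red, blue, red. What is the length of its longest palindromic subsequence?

One longest palindromic subsequence is blue lime blue lime blue (positions 1,3,5,6,9); it reads the same forward and backward, and the interval DP gives dp[1][10] = 5.

5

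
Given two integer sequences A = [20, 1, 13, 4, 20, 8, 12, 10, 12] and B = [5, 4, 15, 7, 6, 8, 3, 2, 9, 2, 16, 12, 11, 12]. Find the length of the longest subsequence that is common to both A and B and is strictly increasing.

3

A longest common strictly increasing subsequence is 4, 8, 12 (length 3); it appears in order in both A and B, and no longer such subsequence exists.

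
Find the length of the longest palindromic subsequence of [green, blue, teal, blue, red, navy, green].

5

One longest palindromic subsequence is green blue teal blue green (positions 1,2,3,4,7); it reads the same forward and backward, and the interval DP gives dp[1][7] = 5.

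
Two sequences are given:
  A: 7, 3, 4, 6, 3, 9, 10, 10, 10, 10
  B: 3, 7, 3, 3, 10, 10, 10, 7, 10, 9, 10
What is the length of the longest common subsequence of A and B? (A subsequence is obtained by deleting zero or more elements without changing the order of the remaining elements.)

A longest common subsequence is 7, 3, 3, 10, 10, 10, 10 (length 7); the LCS DP confirms no longer common subsequence exists.

7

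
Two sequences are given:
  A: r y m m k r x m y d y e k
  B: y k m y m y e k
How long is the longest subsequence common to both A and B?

Backtracking the LCS table gives one alignment: y (A2,B1) → k (A5,B2) → m (A8,B3) → y (A9,B4) → y (A11,B6) → e (A12,B7) → k (A13,B8).
So the longest common subsequence has length 7.

7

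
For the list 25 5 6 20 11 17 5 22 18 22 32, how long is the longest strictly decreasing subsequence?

Let dp[i] be the longest decreasing subsequence ending at position i. Then dp = [1, 2, 2, 2, 3, 3, 4, 2, 3, 2, 1].
The maximum is 4; one witness is 25, 20, 11, 5 at positions 1,4,5,7.

4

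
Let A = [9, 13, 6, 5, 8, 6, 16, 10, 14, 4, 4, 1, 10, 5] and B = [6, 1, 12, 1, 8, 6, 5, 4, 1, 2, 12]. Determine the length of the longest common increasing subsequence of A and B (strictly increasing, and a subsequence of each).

A longest common strictly increasing subsequence is 6, 8 (length 2); it appears in order in both A and B, and no longer such subsequence exists.

2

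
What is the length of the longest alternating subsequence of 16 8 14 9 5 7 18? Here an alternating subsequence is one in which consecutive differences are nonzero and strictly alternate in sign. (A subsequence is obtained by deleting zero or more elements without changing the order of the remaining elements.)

A longest alternating subsequence is 16, 8, 14, 5, 7 (positions 1,2,3,5,6); its 4 consecutive differences strictly alternate in sign, and length 5 is optimal.

5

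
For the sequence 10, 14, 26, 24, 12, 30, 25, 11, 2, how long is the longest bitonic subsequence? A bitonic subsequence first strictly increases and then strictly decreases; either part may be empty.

One longest bitonic subsequence is 10, 14, 26, 24, 12, 11, 2 (positions 1,2,3,4,5,8,9): it rises to 26 then falls. Length 7 is optimal.

7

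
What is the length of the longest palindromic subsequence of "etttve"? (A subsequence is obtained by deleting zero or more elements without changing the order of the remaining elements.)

5

One longest palindromic subsequence is ettte (positions 1,2,3,4,6); it reads the same forward and backward, and the interval DP gives dp[1][6] = 5.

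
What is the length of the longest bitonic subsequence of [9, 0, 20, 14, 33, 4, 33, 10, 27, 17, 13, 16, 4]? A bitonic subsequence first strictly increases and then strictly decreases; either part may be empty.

Let inc[i] be the LIS ending at i and dec[i] the longest strictly decreasing subsequence starting at i. inc = [1, 1, 2, 2, 3, 2, 3, 3, 4, 4, 4, 5, 2], dec = [2, 1, 4, 3, 5, 1, 5, 2, 4, 3, 2, 2, 1].
max_i inc[i]+dec[i]−1 = 7, with one witness 9, 20, 33, 27, 17, 16, 4.

7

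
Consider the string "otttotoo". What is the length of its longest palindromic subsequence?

6

One longest palindromic subsequence is otttto (positions 1,2,3,4,6,8); it reads the same forward and backward, and the interval DP gives dp[1][8] = 6.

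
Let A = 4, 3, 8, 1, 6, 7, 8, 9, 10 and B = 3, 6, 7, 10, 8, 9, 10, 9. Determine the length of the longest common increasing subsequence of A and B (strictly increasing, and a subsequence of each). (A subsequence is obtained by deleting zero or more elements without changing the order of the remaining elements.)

6

For each value that appears in both, track the longest common increasing run ending there.
The best achievable length is 6; one witness is 3, 6, 7, 8, 9, 10 (A-positions 2,5,6,7,8,9, B-positions 1,2,3,5,6,7).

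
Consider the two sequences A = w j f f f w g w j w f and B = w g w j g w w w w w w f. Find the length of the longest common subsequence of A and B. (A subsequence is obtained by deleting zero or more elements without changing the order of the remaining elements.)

A longest common subsequence is wjwwwf (length 6); the LCS DP confirms no longer common subsequence exists.

6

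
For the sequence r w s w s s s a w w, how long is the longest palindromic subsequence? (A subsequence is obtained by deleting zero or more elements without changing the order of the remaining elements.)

7

Using dp[i][j] = 2 + dp[i+1][j−1] if the ends match, else max(dp[i+1][j], dp[i][j−1]):
dp[1][10] = 7. A witness is wwsssww at positions 2,4,5,6,7,9,10.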